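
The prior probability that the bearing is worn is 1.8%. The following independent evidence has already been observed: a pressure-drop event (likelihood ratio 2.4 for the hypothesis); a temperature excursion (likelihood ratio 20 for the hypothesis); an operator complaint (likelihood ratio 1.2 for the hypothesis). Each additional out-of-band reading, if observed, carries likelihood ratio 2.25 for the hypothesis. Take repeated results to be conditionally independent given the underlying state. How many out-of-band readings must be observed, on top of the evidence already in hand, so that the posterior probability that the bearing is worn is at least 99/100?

Prior odds = 0.018/0.982 = 9/491.
Combined Bayes factor of the evidence already in hand = 2.4 × 20 × 1.2 = 57.6.
Odds after that evidence = (9/491) × 57.6 = 2592/2455.
Target odds = 0.99/0.01 = 99.
Need 2.25ⁿ ≥ 99 ÷ (2592/2455) = 27005/288.
2.25⁵ = 59049/1024 falls short of 27005/288 but 2.25⁶ = 531441/4096 reaches it, so n = 6.

6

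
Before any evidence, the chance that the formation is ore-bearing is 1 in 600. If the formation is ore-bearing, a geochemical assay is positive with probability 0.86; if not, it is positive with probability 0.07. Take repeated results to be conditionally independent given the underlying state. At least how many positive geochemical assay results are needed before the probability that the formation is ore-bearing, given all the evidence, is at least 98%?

Prior odds: (1/600) ÷ (599/600) = 1/599.
Likelihood ratio of a positive = 0.86/0.07 = 86/7.
Target posterior odds = 0.98/0.02 = 49.
Need (1/599) × (86/7)ⁿ ≥ 49, i.e. (86/7)ⁿ ≥ 29351.
(86/7)⁴ = 54700816/2401 falls short of 29351 but (86/7)⁵ ≈279899 reaches it, so n = 5.

5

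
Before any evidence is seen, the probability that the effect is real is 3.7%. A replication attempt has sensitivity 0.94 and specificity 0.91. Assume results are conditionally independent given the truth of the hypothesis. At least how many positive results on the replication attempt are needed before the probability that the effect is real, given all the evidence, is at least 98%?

Prior odds = 0.037/0.963 = 37/963.
False-positive rate = 1 − 0.91 = 0.09; likelihood ratio of a positive = 0.94/0.09 = 94/9.
Target posterior odds = 0.98/0.02 = 49.
Need (37/963) × (94/9)ⁿ ≥ 49, i.e. (94/9)ⁿ ≥ 47187/37.
(94/9)³ = 830584/729 falls short of 47187/37 but (94/9)⁴ = 78074896/6561 reaches it, so n = 4.

4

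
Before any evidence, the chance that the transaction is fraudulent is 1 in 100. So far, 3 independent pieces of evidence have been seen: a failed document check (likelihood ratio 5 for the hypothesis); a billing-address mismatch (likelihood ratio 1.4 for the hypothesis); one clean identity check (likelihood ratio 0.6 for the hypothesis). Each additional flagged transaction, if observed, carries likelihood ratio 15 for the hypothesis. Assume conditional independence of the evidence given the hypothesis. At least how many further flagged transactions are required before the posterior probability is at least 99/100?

3

Prior odds = 0.01/0.99 = 1/99.
Combined Bayes factor of the evidence already in hand = 5 × 1.4 × 0.6 = 4.2.
Odds after that evidence = (1/99) × 4.2 = 7/165.
Target odds = 0.99/0.01 = 99.
Need 15ⁿ ≥ 99 ÷ (7/165) = 16335/7.
15² = 225 falls short of 16335/7 but 15³ = 3375 reaches it, so n = 3.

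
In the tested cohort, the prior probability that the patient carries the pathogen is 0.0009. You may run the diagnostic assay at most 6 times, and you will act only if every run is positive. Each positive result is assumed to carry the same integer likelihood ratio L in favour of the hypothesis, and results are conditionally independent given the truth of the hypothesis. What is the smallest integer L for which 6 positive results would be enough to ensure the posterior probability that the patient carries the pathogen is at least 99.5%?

8

Prior odds = 0.0009/0.9991 = 9/9991.
Target odds = 0.995/0.005 = 199.
Need L⁶ ≥ 199 ÷ (9/9991) = 1988209/9.
7⁶ = 117649 < 1988209/9 ≤ 262144 = 8⁶, so L = 8.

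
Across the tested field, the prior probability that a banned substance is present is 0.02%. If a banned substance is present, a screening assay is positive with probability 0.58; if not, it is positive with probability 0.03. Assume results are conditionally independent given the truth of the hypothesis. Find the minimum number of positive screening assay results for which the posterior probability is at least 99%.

5

Prior odds = 0.0002/0.9998 = 1/4999.
Likelihood ratio of a positive = 0.58/0.03 = 58/3.
Target odds: 0.99 ÷ 0.01 = 99.
Require (58/3)ⁿ ≥ 99 ÷ (1/4999) = 494901.
(58/3)⁴ = 11316496/81 falls short of 494901 but (58/3)⁵ = 656356768/243 reaches it, so n = 5.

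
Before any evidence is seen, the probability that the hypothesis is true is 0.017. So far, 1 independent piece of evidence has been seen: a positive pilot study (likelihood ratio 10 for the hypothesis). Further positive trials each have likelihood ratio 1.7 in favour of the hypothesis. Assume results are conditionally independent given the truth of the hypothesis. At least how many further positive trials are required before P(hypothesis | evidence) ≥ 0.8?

6

Prior odds = 0.017/0.983 = 17/983.
Bayes factor of the evidence already in hand = 10.
Odds after that evidence = (17/983) × 10 = 170/983.
Target odds = 0.8/0.2 = 4.
Need 1.7ⁿ ≥ 4 ÷ (170/983) = 1966/85.
1.7⁵ = 1419857/100000 falls short of 1966/85 but 1.7⁶ = 24137569/1000000 reaches it, so n = 6.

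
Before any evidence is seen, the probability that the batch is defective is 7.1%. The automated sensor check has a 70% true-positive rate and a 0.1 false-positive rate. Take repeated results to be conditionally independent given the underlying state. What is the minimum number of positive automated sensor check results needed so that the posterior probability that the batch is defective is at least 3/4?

2

Prior odds: 0.071 ÷ 0.929 = 71/929.
Likelihood ratio of a positive result = 0.7/0.1 = 7.
Target odds: 0.75 ÷ 0.25 = 3.
Need (71/929) × 7ⁿ ≥ 3, i.e. 7ⁿ ≥ 2787/71.
7¹ = 7 falls short of 2787/71 but 7² = 49 reaches it, so n = 2.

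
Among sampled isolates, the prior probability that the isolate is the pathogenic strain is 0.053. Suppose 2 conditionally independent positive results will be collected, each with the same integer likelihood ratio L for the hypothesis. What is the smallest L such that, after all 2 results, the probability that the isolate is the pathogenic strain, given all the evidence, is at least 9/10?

Prior odds = 0.053/0.947 = 53/947.
Target odds = 0.9/0.1 = 9.
Need L² ≥ 9 ÷ (53/947) = 8523/53.
12² = 144 < 8523/53 ≤ 169 = 13², so L = 13.

13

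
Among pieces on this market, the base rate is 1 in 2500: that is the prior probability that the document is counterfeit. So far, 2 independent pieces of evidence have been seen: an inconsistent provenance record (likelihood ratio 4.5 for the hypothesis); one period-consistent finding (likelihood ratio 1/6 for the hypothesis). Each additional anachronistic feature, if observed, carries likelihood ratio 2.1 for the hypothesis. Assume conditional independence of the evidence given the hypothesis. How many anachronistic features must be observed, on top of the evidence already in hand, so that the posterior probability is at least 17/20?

14

Prior odds = 0.0004/0.9996 = 1/2499.
Combined Bayes factor of the evidence already in hand = 4.5 × (1/6) = 0.75.
Odds after that evidence = (1/2499) × 0.75 = 1/3332.
Target odds = 0.85/0.15 = 17/3.
Need 2.1ⁿ ≥ 17/3 ÷ (1/3332) = 56644/3.
2.1¹³ ≈15447.2 falls short of 56644/3 but 2.1¹⁴ ≈32439.2 reaches it, so n = 14.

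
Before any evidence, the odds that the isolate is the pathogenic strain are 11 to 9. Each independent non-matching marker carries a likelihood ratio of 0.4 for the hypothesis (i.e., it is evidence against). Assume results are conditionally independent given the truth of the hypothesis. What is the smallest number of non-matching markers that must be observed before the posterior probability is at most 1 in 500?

7

Prior odds = 11/9.
Likelihood ratio per non-matching marker = 0.4.
Target odds: 0.002 ÷ 0.998 = 1/499.
Need (11/9) × 0.4ⁿ ≤ 1/499, i.e. 0.4ⁿ ≤ 9/5489.
0.4⁶ = 64/15625 is still above 9/5489 but 0.4⁷ = 128/78125 is at or below it, so n = 7.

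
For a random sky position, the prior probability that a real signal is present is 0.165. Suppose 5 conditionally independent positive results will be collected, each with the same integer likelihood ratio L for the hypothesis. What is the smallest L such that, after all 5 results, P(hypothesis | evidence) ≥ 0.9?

3

Prior odds = 0.165/0.835 = 33/167.
Target odds = 0.9/0.1 = 9.
Need L⁵ ≥ 9 ÷ (33/167) = 501/11.
2⁵ = 32 < 501/11 ≤ 243 = 3⁵, so L = 3.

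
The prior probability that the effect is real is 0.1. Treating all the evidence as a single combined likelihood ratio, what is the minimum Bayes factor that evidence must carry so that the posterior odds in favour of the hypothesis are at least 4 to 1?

36

Prior odds = 0.1/0.9 = 1/9.
Target odds = 4.
Required Bayes factor = 4 ÷ (1/9) = 36.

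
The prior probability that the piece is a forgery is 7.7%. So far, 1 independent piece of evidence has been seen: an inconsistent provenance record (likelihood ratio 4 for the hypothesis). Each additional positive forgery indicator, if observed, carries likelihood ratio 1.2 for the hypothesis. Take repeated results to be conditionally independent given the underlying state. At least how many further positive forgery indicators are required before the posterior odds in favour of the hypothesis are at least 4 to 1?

Prior odds = 0.077/0.923 = 77/923.
Bayes factor of the evidence already in hand = 4.
Odds after that evidence = (77/923) × 4 = 308/923.
Target odds = 4.
Need 1.2ⁿ ≥ 4 ÷ (308/923) = 923/77.
1.2¹³ ≈10.6993 falls short of 923/77 but 1.2¹⁴ ≈12.8392 reaches it, so n = 14.

14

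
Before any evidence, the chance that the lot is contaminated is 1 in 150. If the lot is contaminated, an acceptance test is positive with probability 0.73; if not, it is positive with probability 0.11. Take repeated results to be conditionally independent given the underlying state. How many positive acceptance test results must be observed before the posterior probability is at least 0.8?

4

Prior odds: (1/150) ÷ (149/150) = 1/149.
Likelihood ratio of a positive = 0.73/0.11 = 73/11.
Target posterior odds = 0.8/0.2 = 4.
Need (1/149) × (73/11)ⁿ ≥ 4, i.e. (73/11)ⁿ ≥ 596.
(73/11)³ = 389017/1331 falls short of 596 but (73/11)⁴ = 28398241/14641 reaches it, so n = 4.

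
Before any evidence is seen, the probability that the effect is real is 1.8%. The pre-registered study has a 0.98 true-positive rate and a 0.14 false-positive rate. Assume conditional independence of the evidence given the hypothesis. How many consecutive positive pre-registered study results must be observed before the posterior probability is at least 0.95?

4

Prior odds = 0.018/0.982 = 9/491.
Likelihood ratio of a positive result = 0.98/0.14 = 7.
Target odds: 0.95 ÷ 0.05 = 19.
Require 7ⁿ ≥ 19 ÷ (9/491) = 9329/9.
7³ = 343 falls short of 9329/9 but 7⁴ = 2401 reaches it, so n = 4.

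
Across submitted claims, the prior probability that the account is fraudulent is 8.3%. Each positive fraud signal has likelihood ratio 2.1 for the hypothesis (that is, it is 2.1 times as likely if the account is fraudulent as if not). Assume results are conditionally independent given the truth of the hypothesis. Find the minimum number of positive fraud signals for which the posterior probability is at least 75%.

5

Prior odds = 0.083/0.917 = 83/917.
Likelihood ratio per positive fraud signal = 2.1.
Target posterior odds = 0.75/0.25 = 3.
Need (83/917) × 2.1ⁿ ≥ 3, i.e. 2.1ⁿ ≥ 2751/83.
2.1⁴ = 19.4481 falls short of 2751/83 but 2.1⁵ = 4084101/100000 reaches it, so n = 5.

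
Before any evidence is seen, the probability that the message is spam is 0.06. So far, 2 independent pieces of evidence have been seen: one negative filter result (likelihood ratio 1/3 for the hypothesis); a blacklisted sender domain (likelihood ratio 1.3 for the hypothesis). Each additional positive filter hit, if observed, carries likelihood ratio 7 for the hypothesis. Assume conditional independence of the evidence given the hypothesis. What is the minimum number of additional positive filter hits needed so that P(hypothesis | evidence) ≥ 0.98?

Prior odds = 0.06/0.94 = 3/47.
Combined Bayes factor of the evidence already in hand = (1/3) × 1.3 = 13/30.
Odds after that evidence = (3/47) × 13/30 = 13/470.
Target odds = 0.98/0.02 = 49.
Need 7ⁿ ≥ 49 ÷ (13/470) = 23030/13.
7³ = 343 falls short of 23030/13 but 7⁴ = 2401 reaches it, so n = 4.

4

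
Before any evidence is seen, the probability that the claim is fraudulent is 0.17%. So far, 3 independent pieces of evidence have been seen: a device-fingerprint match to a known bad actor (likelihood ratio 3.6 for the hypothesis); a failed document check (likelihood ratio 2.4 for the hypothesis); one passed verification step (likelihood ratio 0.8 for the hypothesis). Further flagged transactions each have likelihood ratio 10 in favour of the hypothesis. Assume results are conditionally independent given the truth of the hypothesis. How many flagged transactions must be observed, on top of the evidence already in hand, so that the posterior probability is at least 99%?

Prior odds = 0.0017/0.9983 = 17/9983.
Combined Bayes factor of the evidence already in hand = 3.6 × 2.4 × 0.8 = 6.912.
Odds after that evidence = (17/9983) × 6.912 = 14688/1247875.
Target odds = 0.99/0.01 = 99.
Need 10ⁿ ≥ 99 ÷ (14688/1247875) = 13726625/1632.
10³ = 1000 falls short of 13726625/1632 but 10⁴ = 10000 reaches it, so n = 4.

4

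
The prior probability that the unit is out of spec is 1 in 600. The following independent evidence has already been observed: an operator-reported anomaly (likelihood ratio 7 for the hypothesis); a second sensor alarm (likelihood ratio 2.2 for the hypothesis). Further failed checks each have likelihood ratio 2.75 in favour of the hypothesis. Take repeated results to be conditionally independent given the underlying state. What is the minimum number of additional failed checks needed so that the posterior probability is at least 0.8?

5

Prior odds = (1/600)/(599/600) = 1/599.
Combined Bayes factor of the evidence already in hand = 7 × 2.2 = 15.4.
Odds after that evidence = (1/599) × 15.4 = 77/2995.
Target odds = 0.8/0.2 = 4.
Need 2.75ⁿ ≥ 4 ÷ (77/2995) = 11980/77.
2.75⁴ = 57.19140625 falls short of 11980/77 but 2.75⁵ = 161051/1024 reaches it, so n = 5.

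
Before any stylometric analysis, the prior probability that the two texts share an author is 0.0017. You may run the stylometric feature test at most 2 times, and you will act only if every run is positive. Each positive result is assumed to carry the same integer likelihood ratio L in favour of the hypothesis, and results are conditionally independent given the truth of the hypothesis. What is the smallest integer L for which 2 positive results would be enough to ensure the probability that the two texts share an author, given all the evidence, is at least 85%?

58

Prior odds = 0.0017/0.9983 = 17/9983.
Target odds = 0.85/0.15 = 17/3.
Need L² ≥ 17/3 ÷ (17/9983) = 9983/3.
57² = 3249 < 9983/3 ≤ 3364 = 58², so L = 58.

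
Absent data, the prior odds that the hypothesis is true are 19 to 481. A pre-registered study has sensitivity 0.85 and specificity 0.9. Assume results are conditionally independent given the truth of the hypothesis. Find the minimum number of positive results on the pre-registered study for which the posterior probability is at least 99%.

4

Prior odds = 19/481.
False-positive rate = 1 − 0.9 = 0.1; likelihood ratio of a positive = 0.85/0.1 = 8.5.
Target posterior odds = 0.99/0.01 = 99.
Need (19/481) × 8.5ⁿ ≥ 99, i.e. 8.5ⁿ ≥ 47619/19.
8.5³ = 614.125 falls short of 47619/19 but 8.5⁴ = 5220.0625 reaches it, so n = 4.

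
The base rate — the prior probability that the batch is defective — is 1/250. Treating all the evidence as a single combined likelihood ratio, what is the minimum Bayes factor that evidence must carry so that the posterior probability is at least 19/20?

Prior odds = 0.004/0.996 = 1/249.
Target odds = 0.95/0.05 = 19.
Required Bayes factor = 19 ÷ (1/249) = 4731.

4731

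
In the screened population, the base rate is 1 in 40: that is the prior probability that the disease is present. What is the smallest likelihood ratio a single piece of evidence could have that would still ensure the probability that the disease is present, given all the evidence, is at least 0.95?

Prior odds = 0.025/0.975 = 1/39.
Target odds = 0.95/0.05 = 19.
Required Bayes factor = 19 ÷ (1/39) = 741.

741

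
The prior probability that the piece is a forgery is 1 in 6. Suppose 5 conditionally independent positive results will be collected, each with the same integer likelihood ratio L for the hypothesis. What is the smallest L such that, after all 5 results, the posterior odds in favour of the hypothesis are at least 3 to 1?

2

Prior odds = (1/6)/(5/6) = 0.2.
Target odds = 3.
Need L⁵ ≥ 3 ÷ 0.2 = 15.
1⁵ = 1 < 15 ≤ 32 = 2⁵, so L = 2.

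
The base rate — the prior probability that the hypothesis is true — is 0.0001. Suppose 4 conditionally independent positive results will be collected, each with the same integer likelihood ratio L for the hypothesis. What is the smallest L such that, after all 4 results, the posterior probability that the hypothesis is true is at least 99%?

32

Prior odds = 0.0001/0.9999 = 1/9999.
Target odds = 0.99/0.01 = 99.
Need L⁴ ≥ 99 ÷ (1/9999) = 989901.
31⁴ = 923521 < 989901 ≤ 1048576 = 32⁴, so L = 32.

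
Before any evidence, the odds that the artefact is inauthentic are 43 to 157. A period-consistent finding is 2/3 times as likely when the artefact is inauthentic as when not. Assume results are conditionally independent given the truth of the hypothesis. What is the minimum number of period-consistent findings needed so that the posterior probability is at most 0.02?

Prior odds = 43/157.
Likelihood ratio per period-consistent finding = 2/3.
Target odds: 0.02 ÷ 0.98 = 1/49.
Need (43/157) × (2/3)ⁿ ≤ 1/49, i.e. (2/3)ⁿ ≤ 157/2107.
(2/3)⁶ = 64/729 is still above 157/2107 but (2/3)⁷ = 128/2187 is at or below it, so n = 7.

7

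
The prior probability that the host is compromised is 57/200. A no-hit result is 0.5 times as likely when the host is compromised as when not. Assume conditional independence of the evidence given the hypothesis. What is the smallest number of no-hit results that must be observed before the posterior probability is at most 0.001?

9

Prior odds: 0.285 ÷ 0.715 = 57/143.
Likelihood ratio per no-hit result = 0.5.
Target posterior odds = 0.001/0.999 = 1/999.
Need (57/143) × 0.5ⁿ ≤ 1/999, i.e. 0.5ⁿ ≤ 143/56943.
0.5⁸ = 0.00390625 is still above 143/56943 but 0.5⁹ = 0.001953125 is at or below it, so n = 9.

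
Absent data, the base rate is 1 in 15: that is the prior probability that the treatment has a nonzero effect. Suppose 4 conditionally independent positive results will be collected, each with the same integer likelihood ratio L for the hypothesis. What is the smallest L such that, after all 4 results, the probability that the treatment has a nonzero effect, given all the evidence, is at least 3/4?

Prior odds = (1/15)/(14/15) = 1/14.
Target odds = 0.75/0.25 = 3.
Need L⁴ ≥ 3 ÷ (1/14) = 42.
2⁴ = 16 < 42 ≤ 81 = 3⁴, so L = 3.

3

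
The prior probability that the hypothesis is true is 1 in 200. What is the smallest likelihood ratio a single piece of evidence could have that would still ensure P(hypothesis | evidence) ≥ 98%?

Prior odds = 0.005/0.995 = 1/199.
Target odds = 0.98/0.02 = 49.
Required Bayes factor = 49 ÷ (1/199) = 9751.

9751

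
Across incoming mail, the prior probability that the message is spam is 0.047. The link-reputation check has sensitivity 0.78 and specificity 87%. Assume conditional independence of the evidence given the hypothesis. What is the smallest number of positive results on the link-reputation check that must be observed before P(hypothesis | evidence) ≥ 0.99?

5

Prior odds = 0.047/0.953 = 47/953.
False-positive rate = 1 − 0.87 = 0.13; likelihood ratio of a positive = 0.78/0.13 = 6.
Target posterior odds = 0.99/0.01 = 99.
Need (47/953) × 6ⁿ ≥ 99, i.e. 6ⁿ ≥ 94347/47.
6⁴ = 1296 falls short of 94347/47 but 6⁵ = 7776 reaches it, so n = 5.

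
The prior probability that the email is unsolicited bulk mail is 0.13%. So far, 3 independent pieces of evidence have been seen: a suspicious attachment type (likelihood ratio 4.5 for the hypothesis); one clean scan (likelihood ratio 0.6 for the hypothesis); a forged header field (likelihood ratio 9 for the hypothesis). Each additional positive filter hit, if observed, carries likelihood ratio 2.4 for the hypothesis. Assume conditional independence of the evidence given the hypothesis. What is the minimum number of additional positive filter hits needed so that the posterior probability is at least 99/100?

10

Prior odds = 0.0013/0.9987 = 13/9987.
Combined Bayes factor of the evidence already in hand = 4.5 × 0.6 × 9 = 24.3.
Odds after that evidence = (13/9987) × 24.3 = 1053/33290.
Target odds = 0.99/0.01 = 99.
Need 2.4ⁿ ≥ 99 ÷ (1053/33290) = 366190/117.
2.4⁹ ≈2641.81 falls short of 366190/117 but 2.4¹⁰ ≈6340.34 reaches it, so n = 10.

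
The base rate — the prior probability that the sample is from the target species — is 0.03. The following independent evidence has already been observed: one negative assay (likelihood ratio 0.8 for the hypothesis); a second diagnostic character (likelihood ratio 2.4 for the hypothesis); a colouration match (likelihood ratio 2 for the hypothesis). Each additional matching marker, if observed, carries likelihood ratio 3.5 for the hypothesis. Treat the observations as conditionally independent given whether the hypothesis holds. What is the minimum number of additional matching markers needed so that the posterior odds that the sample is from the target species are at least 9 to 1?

Prior odds = 0.03/0.97 = 3/97.
Combined Bayes factor of the evidence already in hand = 0.8 × 2.4 × 2 = 3.84.
Odds after that evidence = (3/97) × 3.84 = 288/2425.
Target odds = 9.
Need 3.5ⁿ ≥ 9 ÷ (288/2425) = 75.78125.
3.5³ = 42.875 falls short of 75.78125 but 3.5⁴ = 150.0625 reaches it, so n = 4.

4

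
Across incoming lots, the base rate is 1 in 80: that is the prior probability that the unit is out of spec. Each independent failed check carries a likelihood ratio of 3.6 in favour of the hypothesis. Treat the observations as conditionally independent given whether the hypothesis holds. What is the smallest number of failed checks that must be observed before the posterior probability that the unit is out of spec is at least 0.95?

6

Prior odds: 0.0125 ÷ 0.9875 = 1/79.
Likelihood ratio per failed check = 3.6.
Target posterior odds = 0.95/0.05 = 19.
Require 3.6ⁿ ≥ 19 ÷ (1/79) = 1501.
3.6⁵ = 604.66176 falls short of 1501 but 3.6⁶ = 34012224/15625 reaches it, so n = 6.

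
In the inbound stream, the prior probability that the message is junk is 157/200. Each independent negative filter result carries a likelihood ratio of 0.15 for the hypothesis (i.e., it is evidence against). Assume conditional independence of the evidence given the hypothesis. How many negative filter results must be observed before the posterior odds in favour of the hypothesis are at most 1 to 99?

4

Prior odds = 0.785/0.215 = 157/43.
Likelihood ratio per negative filter result = 0.15.
Target odds = 1/99.
Need (157/43) × 0.15ⁿ ≤ 1/99, i.e. 0.15ⁿ ≤ 43/15543.
0.15³ = 0.003375 is still above 43/15543 but 0.15⁴ = 81/160000 is at or below it, so n = 4.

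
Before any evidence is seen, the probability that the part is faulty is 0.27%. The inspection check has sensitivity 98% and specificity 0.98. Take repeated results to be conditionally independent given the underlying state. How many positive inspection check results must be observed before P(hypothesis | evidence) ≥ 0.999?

4

Prior odds: 0.0027 ÷ 0.9973 = 27/9973.
False-positive rate = 1 − 0.98 = 0.02; likelihood ratio of a positive = 0.98/0.02 = 49.
Target posterior odds = 0.999/0.001 = 999.
Require 49ⁿ ≥ 999 ÷ (27/9973) = 369001.
49³ = 117649 falls short of 369001 but 49⁴ = 5764801 reaches it, so n = 4.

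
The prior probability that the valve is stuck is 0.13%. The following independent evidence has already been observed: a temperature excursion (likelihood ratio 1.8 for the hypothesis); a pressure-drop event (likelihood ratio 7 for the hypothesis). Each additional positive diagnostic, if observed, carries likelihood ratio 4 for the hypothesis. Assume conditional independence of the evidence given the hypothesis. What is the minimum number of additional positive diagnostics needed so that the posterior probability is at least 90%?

5

Prior odds = 0.0013/0.9987 = 13/9987.
Combined Bayes factor of the evidence already in hand = 1.8 × 7 = 12.6.
Odds after that evidence = (13/9987) × 12.6 = 273/16645.
Target odds = 0.9/0.1 = 9.
Need 4ⁿ ≥ 9 ÷ (273/16645) = 49935/91.
4⁴ = 256 falls short of 49935/91 but 4⁵ = 1024 reaches it, so n = 5.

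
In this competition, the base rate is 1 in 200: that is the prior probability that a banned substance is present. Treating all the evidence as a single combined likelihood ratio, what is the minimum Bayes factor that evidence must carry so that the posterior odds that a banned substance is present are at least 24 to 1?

Prior odds = 0.005/0.995 = 1/199.
Target odds = 24.
Required Bayes factor = 24 ÷ (1/199) = 4776.

4776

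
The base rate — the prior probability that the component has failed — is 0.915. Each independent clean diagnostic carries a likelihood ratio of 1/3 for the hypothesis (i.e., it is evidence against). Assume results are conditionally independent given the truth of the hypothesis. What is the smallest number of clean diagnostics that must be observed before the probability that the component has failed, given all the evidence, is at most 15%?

4

Prior odds = 0.915/0.085 = 183/17.
Likelihood ratio per clean diagnostic = 1/3.
Target odds: 0.15 ÷ 0.85 = 3/17.
Need (183/17) × (1/3)ⁿ ≤ 3/17, i.e. (1/3)ⁿ ≤ 1/61.
(1/3)³ = 1/27 is still above 1/61 but (1/3)⁴ = 1/81 is at or below it, so n = 4.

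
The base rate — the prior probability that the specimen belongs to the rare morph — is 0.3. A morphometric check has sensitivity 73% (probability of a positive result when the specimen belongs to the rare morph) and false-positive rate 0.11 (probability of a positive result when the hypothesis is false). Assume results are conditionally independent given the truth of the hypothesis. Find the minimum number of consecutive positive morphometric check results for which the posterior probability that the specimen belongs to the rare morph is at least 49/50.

Prior odds = 0.3/0.7 = 3/7.
Likelihood ratio of a positive result = 0.73/0.11 = 73/11.
Target odds: 0.98 ÷ 0.02 = 49.
Need (3/7) × (73/11)ⁿ ≥ 49, i.e. (73/11)ⁿ ≥ 343/3.
(73/11)² = 5329/121 falls short of 343/3 but (73/11)³ = 389017/1331 reaches it, so n = 3.

3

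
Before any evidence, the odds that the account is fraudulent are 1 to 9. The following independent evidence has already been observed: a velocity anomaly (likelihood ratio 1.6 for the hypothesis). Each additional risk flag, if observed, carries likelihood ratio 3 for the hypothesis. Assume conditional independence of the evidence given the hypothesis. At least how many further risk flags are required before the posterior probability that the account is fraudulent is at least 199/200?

Prior odds = 1/9.
Bayes factor of the evidence already in hand = 1.6.
Odds after that evidence = (1/9) × 1.6 = 8/45.
Target odds = 0.995/0.005 = 199.
Need 3ⁿ ≥ 199 ÷ (8/45) = 1119.375.
3⁶ = 729 falls short of 1119.375 but 3⁷ = 2187 reaches it, so n = 7.

7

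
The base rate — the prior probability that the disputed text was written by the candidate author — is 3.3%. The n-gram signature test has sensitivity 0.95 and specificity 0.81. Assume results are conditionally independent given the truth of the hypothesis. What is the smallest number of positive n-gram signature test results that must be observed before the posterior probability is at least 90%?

Prior odds = 0.033/0.967 = 33/967.
False-positive rate = 1 − 0.81 = 0.19; likelihood ratio of a positive = 0.95/0.19 = 5.
Target odds: 0.9 ÷ 0.1 = 9.
Require 5ⁿ ≥ 9 ÷ (33/967) = 2901/11.
5³ = 125 falls short of 2901/11 but 5⁴ = 625 reaches it, so n = 4.

4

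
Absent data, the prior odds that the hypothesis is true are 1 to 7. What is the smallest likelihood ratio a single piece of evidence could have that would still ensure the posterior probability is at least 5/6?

35

Prior odds = 1/7.
Target odds = (5/6)/(1/6) = 5.
Required Bayes factor = 5 ÷ (1/7) = 35.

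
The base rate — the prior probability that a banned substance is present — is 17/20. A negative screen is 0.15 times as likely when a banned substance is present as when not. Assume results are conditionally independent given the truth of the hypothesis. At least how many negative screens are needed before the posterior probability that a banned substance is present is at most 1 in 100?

Prior odds = 0.85/0.15 = 17/3.
Likelihood ratio per negative screen = 0.15.
Target posterior odds = 0.01/0.99 = 1/99.
Need (17/3) × 0.15ⁿ ≤ 1/99, i.e. 0.15ⁿ ≤ 1/561.
0.15³ = 0.003375 is still above 1/561 but 0.15⁴ = 81/160000 is at or below it, so n = 4.

4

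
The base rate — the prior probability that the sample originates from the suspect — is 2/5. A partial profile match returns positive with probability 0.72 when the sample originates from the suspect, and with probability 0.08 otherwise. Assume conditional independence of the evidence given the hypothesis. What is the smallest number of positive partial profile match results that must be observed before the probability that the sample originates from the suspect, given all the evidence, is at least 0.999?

Prior odds: 0.4 ÷ 0.6 = 2/3.
Likelihood ratio of a positive result = 0.72/0.08 = 9.
Target odds: 0.999 ÷ 0.001 = 999.
Need (2/3) × 9ⁿ ≥ 999, i.e. 9ⁿ ≥ 1498.5.
9³ = 729 falls short of 1498.5 but 9⁴ = 6561 reaches it, so n = 4.

4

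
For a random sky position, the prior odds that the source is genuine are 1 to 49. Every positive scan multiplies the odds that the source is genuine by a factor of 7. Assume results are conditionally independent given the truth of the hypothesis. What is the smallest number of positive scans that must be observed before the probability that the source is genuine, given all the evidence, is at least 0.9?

Prior odds = 1/49.
Likelihood ratio per positive scan = 7.
Target posterior odds = 0.9/0.1 = 9.
Require 7ⁿ ≥ 9 ÷ (1/49) = 441.
7³ = 343 falls short of 441 but 7⁴ = 2401 reaches it, so n = 4.

4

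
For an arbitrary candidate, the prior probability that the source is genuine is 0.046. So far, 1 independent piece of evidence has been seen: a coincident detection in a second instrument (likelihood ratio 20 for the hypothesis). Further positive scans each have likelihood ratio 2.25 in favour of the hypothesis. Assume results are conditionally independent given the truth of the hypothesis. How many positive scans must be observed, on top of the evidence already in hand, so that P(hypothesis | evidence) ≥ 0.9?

Prior odds = 0.046/0.954 = 23/477.
Bayes factor of the evidence already in hand = 20.
Odds after that evidence = (23/477) × 20 = 460/477.
Target odds = 0.9/0.1 = 9.
Need 2.25ⁿ ≥ 9 ÷ (460/477) = 4293/460.
2.25² = 5.0625 falls short of 4293/460 but 2.25³ = 11.390625 reaches it, so n = 3.

3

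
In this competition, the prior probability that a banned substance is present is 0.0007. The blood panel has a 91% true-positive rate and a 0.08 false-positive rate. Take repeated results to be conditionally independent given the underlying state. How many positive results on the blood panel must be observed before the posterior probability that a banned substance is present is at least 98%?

Prior odds = 0.0007/0.9993 = 7/9993.
Likelihood ratio of a positive result = 0.91/0.08 = 11.375.
Target posterior odds = 0.98/0.02 = 49.
Require 11.375ⁿ ≥ 49 ÷ (7/9993) = 69951.
11.375⁴ = 68574961/4096 falls short of 69951 but 11.375⁵ ≈190439 reaches it, so n = 5.

5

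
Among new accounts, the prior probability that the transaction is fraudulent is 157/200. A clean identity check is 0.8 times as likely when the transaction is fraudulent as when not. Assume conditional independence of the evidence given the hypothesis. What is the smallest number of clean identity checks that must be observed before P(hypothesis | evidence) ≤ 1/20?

Prior odds: 0.785 ÷ 0.215 = 157/43.
Likelihood ratio per clean identity check = 0.8.
Target odds: 0.05 ÷ 0.95 = 1/19.
Require 0.8ⁿ ≤ 1/19 ÷ (157/43) = 43/2983.
0.8¹⁸ ≈0.0180144 is still above 43/2983 but 0.8¹⁹ ≈0.0144115 is at or below it, so n = 19.

19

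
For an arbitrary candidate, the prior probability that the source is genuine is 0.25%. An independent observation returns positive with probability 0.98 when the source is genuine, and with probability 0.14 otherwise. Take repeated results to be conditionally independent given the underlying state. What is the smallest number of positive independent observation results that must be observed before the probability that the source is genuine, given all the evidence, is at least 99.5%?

6

Prior odds = 0.0025/0.9975 = 1/399.
Likelihood ratio of a positive result = 0.98/0.14 = 7.
Target posterior odds = 0.995/0.005 = 199.
Need (1/399) × 7ⁿ ≥ 199, i.e. 7ⁿ ≥ 79401.
7⁵ = 16807 falls short of 79401 but 7⁶ = 117649 reaches it, so n = 6.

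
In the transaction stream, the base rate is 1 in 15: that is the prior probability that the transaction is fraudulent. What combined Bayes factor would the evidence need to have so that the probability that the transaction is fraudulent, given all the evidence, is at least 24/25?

336

Prior odds = (1/15)/(14/15) = 1/14.
Target odds = 0.96/0.04 = 24.
Required Bayes factor = 24 ÷ (1/14) = 336.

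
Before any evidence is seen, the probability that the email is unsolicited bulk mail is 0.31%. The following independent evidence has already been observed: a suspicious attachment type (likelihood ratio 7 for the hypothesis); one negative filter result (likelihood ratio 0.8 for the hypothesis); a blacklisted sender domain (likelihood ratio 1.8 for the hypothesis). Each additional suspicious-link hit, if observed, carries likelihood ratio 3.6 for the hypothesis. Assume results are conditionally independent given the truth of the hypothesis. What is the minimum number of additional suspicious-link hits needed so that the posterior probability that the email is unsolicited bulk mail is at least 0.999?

9

Prior odds = 0.0031/0.9969 = 31/9969.
Combined Bayes factor of the evidence already in hand = 7 × 0.8 × 1.8 = 10.08.
Odds after that evidence = (31/9969) × 10.08 = 2604/83075.
Target odds = 0.999/0.001 = 999.
Need 3.6ⁿ ≥ 999 ÷ (2604/83075) = 27663975/868.
3.6⁸ ≈28211.1 falls short of 27663975/868 but 3.6⁹ ≈101560 reaches it, so n = 9.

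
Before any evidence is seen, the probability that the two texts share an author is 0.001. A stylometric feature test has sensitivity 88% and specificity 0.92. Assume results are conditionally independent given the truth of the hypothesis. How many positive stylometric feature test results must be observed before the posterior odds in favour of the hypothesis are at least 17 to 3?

4

Prior odds = 0.001/0.999 = 1/999.
False-positive rate = 1 − 0.92 = 0.08; likelihood ratio of a positive = 0.88/0.08 = 11.
Target odds = 17/3.
Require 11ⁿ ≥ 17/3 ÷ (1/999) = 5661.
11³ = 1331 falls short of 5661 but 11⁴ = 14641 reaches it, so n = 4.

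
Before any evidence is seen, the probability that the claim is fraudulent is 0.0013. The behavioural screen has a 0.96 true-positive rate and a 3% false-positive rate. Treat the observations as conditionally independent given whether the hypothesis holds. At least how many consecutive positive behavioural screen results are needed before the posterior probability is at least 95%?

Prior odds: 0.0013 ÷ 0.9987 = 13/9987.
Likelihood ratio of a positive result = 0.96/0.03 = 32.
Target posterior odds = 0.95/0.05 = 19.
Need (13/9987) × 32ⁿ ≥ 19, i.e. 32ⁿ ≥ 189753/13.
32² = 1024 falls short of 189753/13 but 32³ = 32768 reaches it, so n = 3.

3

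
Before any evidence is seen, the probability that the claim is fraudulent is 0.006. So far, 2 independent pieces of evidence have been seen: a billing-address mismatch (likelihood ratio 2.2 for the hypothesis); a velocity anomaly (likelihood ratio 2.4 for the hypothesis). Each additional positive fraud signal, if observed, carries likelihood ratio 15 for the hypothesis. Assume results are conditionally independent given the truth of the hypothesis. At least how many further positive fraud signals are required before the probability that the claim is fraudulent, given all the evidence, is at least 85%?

2

Prior odds = 0.006/0.994 = 3/497.
Combined Bayes factor of the evidence already in hand = 2.2 × 2.4 = 5.28.
Odds after that evidence = (3/497) × 5.28 = 396/12425.
Target odds = 0.85/0.15 = 17/3.
Need 15ⁿ ≥ 17/3 ÷ (396/12425) = 211225/1188.
15¹ = 15 falls short of 211225/1188 but 15² = 225 reaches it, so n = 2.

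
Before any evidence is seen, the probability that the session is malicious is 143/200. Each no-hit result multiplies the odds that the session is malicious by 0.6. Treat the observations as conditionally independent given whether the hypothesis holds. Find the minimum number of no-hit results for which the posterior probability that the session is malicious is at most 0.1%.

16

Prior odds: 0.715 ÷ 0.285 = 143/57.
Likelihood ratio per no-hit result = 0.6.
Target odds: 0.001 ÷ 0.999 = 1/999.
Require 0.6ⁿ ≤ 1/999 ÷ (143/57) = 19/47619.
0.6¹⁵ ≈0.000470185 is still above 19/47619 but 0.6¹⁶ ≈0.000282111 is at or below it, so n = 16.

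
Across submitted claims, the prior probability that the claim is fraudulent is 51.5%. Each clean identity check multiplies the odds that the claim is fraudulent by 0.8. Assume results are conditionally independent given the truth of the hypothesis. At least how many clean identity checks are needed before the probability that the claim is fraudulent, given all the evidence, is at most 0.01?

21

Prior odds = 0.515/0.485 = 103/97.
Likelihood ratio per clean identity check = 0.8.
Target posterior odds = 0.01/0.99 = 1/99.
Require 0.8ⁿ ≤ 1/99 ÷ (103/97) = 97/10197.
0.8²⁰ ≈0.0115292 is still above 97/10197 but 0.8²¹ ≈0.00922337 is at or below it, so n = 21.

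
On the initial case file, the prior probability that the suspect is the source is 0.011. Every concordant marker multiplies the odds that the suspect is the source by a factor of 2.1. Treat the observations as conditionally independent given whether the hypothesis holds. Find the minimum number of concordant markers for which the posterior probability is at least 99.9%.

16

Prior odds = 0.011/0.989 = 11/989.
Likelihood ratio per concordant marker = 2.1.
Target posterior odds = 0.999/0.001 = 999.
Need (11/989) × 2.1ⁿ ≥ 999, i.e. 2.1ⁿ ≥ 988011/11.
2.1¹⁵ ≈68122.3 falls short of 988011/11 but 2.1¹⁶ ≈143057 reaches it, so n = 16.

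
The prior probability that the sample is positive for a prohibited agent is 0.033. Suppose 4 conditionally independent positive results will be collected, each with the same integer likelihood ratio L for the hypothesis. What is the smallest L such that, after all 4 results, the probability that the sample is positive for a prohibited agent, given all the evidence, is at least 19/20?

5

Prior odds = 0.033/0.967 = 33/967.
Target odds = 0.95/0.05 = 19.
Need L⁴ ≥ 19 ÷ (33/967) = 18373/33.
4⁴ = 256 < 18373/33 ≤ 625 = 5⁴, so L = 5.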